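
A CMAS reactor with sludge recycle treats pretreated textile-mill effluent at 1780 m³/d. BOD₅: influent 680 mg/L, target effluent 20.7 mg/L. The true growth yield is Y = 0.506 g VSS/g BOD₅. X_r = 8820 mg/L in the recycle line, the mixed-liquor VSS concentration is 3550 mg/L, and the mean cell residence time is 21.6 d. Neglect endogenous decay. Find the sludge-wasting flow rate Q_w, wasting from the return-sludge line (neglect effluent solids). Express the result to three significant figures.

Q_w ≈ 67.3 m³/d

With k_d = 0 the design equation reduces to V = Y Q (S₀−S) θ_c / X = 0.506 × 1780 × (680 − 20.7) × 21.6 / 3550 = 3613 m³.
Wasting from the return line (neglecting effluent solids): Q_w = V·X / (θ_c·X_r) = 3613 × 3550 / (21.6 × 8820) = 67.33 m³/d.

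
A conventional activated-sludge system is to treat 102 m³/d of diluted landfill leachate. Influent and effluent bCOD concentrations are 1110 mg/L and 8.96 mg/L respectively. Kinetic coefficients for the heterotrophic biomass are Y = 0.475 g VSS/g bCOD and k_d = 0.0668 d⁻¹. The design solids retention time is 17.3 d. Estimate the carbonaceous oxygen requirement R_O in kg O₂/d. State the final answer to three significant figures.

The observed yield is Y_obs = Y/(1 + k_d·θ_c) = 0.475 / (1 + 0.0668 × 17.3) = 0.475 / 2.156 = 0.2204 g VSS per g bCOD removed.
ΔS = 1110 − 8.96 = 1101 mg/L, so the substrate removal rate is 102 × 1101/1000 = 112.3 kg bCOD/d.
Net sludge production P_X = 0.2204 × 112.3 = 24.75 kg VSS/d.
R_O = Q·(S₀ − S) − 1.42·P_X = 112.3 − 1.42 × 24.75 = 77.17 kg O₂/d.

R_O ≈ 77.2 kg O₂/d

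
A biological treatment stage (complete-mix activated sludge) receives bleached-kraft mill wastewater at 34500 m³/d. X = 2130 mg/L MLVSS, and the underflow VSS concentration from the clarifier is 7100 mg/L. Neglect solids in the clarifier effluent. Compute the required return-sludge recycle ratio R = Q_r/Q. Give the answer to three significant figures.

R = Q_r/Q = X/(X_r − X) = 2130 / (7100 − 2130) = 0.4286.

R ≈ 0.429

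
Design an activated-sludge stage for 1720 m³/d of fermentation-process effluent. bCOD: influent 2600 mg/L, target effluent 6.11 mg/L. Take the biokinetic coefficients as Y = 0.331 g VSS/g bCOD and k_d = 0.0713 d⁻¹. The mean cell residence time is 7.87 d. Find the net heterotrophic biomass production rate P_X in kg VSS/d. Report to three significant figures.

The observed yield is Y_obs = Y/(1 + k_d·θ_c) = 0.331 / (1 + 0.0713 × 7.87) = 0.331 / 1.561 = 0.2120 g VSS per g bCOD removed.
ΔS = 2600 − 6.11 = 2594 mg/L, so the substrate removal rate is 1720 × 2594/1000 = 4461 kg bCOD/d.
P_X = Y_obs · Q(S₀ − S) = 0.2120 × 4461 = 946.0 kg VSS/d.

P_X ≈ 946 kg VSS/d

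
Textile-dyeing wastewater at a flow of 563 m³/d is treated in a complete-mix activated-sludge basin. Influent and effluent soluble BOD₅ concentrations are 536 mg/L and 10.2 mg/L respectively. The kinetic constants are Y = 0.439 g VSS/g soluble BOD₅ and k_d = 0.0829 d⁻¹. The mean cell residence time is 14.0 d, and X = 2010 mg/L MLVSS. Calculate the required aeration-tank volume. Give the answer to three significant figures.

Steady-state biomass mass balance: V·X·(1 + k_d·θ_c) = Y·Q·(S₀ − S)·θ_c, so V = 0.439 × 563 × (536 − 10.2) × 14.0 / [2010 × (1 + 0.0829 × 14.0)] = 1.82×10^6 / 4343 = 418.9 m³.

V ≈ 419 m³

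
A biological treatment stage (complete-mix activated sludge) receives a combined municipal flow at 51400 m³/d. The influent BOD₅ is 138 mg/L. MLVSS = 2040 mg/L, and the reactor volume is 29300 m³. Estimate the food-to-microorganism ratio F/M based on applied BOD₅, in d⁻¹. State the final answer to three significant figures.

Food-to-microorganism ratio F/M = Q S₀ / (V X) = 51400 × 138 / (29300 × 2040) = 0.1187 d⁻¹.

F/M ≈ 0.119 d⁻¹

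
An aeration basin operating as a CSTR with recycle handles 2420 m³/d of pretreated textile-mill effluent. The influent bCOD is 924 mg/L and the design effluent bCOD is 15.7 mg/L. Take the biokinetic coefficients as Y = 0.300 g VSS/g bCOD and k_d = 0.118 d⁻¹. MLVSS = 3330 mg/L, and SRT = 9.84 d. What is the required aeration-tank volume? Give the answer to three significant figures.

From the SRT design equation V = Y Q (S₀−S) θ_c / [X (1 + k_d θ_c)] = 0.300 × 2420 × (924 − 15.7) × 9.84 / [3330 × (1 + 0.118 × 9.84)] = 6.49×10^6 / 7197 = 901.6 m³.

V ≈ 902 m³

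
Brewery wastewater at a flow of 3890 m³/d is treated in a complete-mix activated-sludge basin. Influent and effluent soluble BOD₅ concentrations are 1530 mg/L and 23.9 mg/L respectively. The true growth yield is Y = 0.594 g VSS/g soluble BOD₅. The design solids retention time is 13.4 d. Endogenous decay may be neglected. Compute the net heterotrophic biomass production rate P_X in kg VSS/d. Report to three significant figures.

P_X ≈ 3480 kg VSS/d

Since k_d ≈ 0, Y_obs = Y = 0.594 g VSS/g soluble BOD₅.
Mass of soluble BOD₅ removed per day: Q(S₀ − S) = 3890 × 1506 g/m³ = 5859 kg/d.
Biomass produced: P_X = Y_obs·Q·ΔS = 0.5940 × 5859 ≈ 3480 kg VSS/d.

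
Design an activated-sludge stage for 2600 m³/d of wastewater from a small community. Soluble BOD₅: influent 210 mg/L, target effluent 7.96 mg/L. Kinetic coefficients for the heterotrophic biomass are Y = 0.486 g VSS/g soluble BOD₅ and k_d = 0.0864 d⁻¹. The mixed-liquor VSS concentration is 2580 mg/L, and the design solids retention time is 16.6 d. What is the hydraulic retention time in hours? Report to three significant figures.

τ ≈ 6.23 h

Steady-state biomass mass balance: V·X·(1 + k_d·θ_c) = Y·Q·(S₀ − S)·θ_c, so V = 0.486 × 2600 × (210 − 7.96) × 16.6 / [2580 × (1 + 0.0864 × 16.6)] = 4.24×10^6 / 6280 = 674.8 m³.
HRT = V/Q = 674.8 m³ / 2600 m³·d⁻¹ = 0.2595 d × 24 = 6.229 h.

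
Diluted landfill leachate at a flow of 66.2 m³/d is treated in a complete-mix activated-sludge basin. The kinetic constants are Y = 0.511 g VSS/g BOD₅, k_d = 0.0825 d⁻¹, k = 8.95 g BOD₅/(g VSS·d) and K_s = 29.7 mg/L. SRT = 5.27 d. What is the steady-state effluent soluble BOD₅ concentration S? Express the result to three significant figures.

S ≈ 1.88 mg/L

From the Monod/SRT balance for a CMAS, S = K_s·(1+k_d θ_c)/[θ_c·(Y k − k_d) − 1] = 29.7 × (1 + 0.0825 × 5.27) / [5.27 × (0.511 × 8.95 − 0.0825) − 1] = 42.61 / 22.67 = 1.880 mg/L.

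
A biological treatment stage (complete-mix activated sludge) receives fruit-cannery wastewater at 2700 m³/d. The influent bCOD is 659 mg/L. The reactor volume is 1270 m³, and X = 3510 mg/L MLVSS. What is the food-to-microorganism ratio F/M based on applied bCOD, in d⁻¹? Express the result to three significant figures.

F/M ≈ 0.399 d⁻¹

F/M = applied load / biomass = Q·S₀/(V·X) = 2700 × 659 / (1270 × 3510) = 0.3992 d⁻¹.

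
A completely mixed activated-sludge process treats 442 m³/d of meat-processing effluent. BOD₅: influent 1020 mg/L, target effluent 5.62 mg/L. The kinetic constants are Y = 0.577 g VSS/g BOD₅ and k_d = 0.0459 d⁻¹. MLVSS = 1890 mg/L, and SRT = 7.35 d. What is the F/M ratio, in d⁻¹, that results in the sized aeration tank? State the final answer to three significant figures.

F/M ≈ 0.317 d⁻¹

From the SRT design equation V = Y Q (S₀−S) θ_c / [X (1 + k_d θ_c)] = 0.577 × 442 × (1020 − 5.62) × 7.35 / [1890 × (1 + 0.0459 × 7.35)] = 1.9×10^6 / 2528 = 752.3 m³.
F/M = Q·S₀ / (V·X) = 442 × 1020 / (752.3 × 1890) = 0.3171 g BOD₅·(g VSS·d)⁻¹.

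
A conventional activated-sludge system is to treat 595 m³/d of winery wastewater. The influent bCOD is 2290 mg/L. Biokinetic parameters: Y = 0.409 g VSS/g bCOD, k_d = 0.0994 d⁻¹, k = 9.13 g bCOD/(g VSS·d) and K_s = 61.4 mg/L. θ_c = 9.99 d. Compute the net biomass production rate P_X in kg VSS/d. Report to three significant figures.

For a completely mixed reactor with recycle the Lawrence–McCarty relation gives S = K_s·(1 + k_d·θ_c) / [θ_c·(Y·k − k_d) − 1] = 61.4 × (1 + 0.0994 × 9.99) / [9.99 × (0.409 × 9.13 − 0.0994) − 1] = 122.4 / 35.31 = 3.465 mg/L.
Correct the yield for decay: Y_obs = Y/(1 + k_d θ_c) = 0.409 / (1 + 0.0994 × 9.99) = 0.409 / 1.993 = 0.2052.
Q·(S₀ − S) = 595 × (2290 − 3.47) × 10⁻³ = 1360 kg/d removed.
Net biomass production P_X = Y_obs × Q·(S₀ − S) = 0.2052 × 1360 = 279.2 kg VSS/d.

P_X ≈ 279 kg VSS/d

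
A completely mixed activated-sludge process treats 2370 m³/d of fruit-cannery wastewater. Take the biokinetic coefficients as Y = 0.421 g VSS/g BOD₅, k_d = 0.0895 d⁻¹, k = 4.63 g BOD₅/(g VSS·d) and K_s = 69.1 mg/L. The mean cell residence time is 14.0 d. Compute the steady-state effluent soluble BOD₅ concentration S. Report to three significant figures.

S ≈ 6.22 mg/L

From the Monod/SRT balance for a CMAS, S = K_s·(1+k_d θ_c)/[θ_c·(Y k − k_d) − 1] = 69.1 × (1 + 0.0895 × 14.0) / [14.0 × (0.421 × 4.63 − 0.0895) − 1] = 155.7 / 25.04 = 6.218 mg/L.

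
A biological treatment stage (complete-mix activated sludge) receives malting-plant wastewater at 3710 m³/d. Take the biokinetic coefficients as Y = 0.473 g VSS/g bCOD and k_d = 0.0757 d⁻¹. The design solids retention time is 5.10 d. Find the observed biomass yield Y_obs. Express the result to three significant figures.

Correct the yield for decay: Y_obs = Y/(1 + k_d θ_c) = 0.473 / (1 + 0.0757 × 5.10) = 0.473 / 1.386 = 0.3413.

Y_obs ≈ 0.341 g VSS/g bCOD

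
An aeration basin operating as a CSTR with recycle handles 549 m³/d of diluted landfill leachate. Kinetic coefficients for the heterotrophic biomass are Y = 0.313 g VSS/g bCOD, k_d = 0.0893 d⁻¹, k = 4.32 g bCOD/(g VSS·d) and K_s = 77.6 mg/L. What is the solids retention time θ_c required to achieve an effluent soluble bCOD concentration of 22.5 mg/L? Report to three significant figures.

θ_c ≈ 4.66 d

At the target effluent, Y k S/(K_s+S) = 0.313×4.32×22.5/100.1 = 0.3039 d⁻¹.
1/θ_c = 0.3039 − 0.0893 = 0.2146 d⁻¹, so θ_c = 4.659 d.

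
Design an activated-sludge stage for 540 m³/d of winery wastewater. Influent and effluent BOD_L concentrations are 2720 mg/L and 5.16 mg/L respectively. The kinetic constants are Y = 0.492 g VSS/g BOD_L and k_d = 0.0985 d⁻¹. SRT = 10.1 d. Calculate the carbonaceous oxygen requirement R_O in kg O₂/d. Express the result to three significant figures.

Observed yield with endogenous decay: Y_obs = Y / (1 + k_d·θ_c) = 0.492 / (1 + 0.0985 × 10.1) = 0.492 / 1.995 = 0.2466 g VSS/g BOD_L.
ΔS = 2720 − 5.16 = 2715 mg/L, so the substrate removal rate is 540 × 2715/1000 = 1466 kg BOD_L/d.
P_X = Y_obs·Q·(S₀ − S) = 0.2466 × 1466 = 361.6 kg VSS/d.
R_O = Q·(S₀ − S) − 1.42·P_X = 1466 − 1.42 × 361.6 = 952.6 kg O₂/d.

R_O ≈ 953 kg O₂/d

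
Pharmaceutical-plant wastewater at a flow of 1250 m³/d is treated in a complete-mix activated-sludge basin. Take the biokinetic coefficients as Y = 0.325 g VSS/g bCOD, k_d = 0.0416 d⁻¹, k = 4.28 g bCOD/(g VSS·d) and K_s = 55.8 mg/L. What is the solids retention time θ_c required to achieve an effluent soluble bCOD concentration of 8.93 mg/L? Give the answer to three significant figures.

θ_c ≈ 6.65 d

At the target effluent, Y k S/(K_s+S) = 0.325×4.28×8.93/64.73 = 0.1919 d⁻¹.
θ_c = 1/(μ − k_d) = 1/(0.1919 − 0.0416) = 1/0.1503 = 6.653 d.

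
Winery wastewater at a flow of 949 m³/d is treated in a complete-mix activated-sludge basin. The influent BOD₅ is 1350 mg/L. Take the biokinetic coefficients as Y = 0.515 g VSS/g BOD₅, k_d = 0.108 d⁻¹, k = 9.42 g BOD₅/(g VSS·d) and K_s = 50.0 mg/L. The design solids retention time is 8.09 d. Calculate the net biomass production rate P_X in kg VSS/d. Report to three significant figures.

P_X ≈ 351 kg VSS/d

Effluent substrate depends only on kinetics and SRT: S = K_s(1 + k_d θ_c) / [θ_c(Yk − k_d) − 1] = 50.0 × (1 + 0.108 × 8.09) / [8.09 × (0.515 × 9.42 − 0.108) − 1] = 93.69 / 37.37 = 2.507 mg/L.
Observed yield with endogenous decay: Y_obs = Y / (1 + k_d·θ_c) = 0.515 / (1 + 0.108 × 8.09) = 0.515 / 1.874 = 0.2749 g VSS/g BOD₅.
ΔS = 1350 − 2.51 = 1347 mg/L, so the substrate removal rate is 949 × 1347/1000 = 1279 kg BOD₅/d.
P_X = Y_obs · Q(S₀ − S) = 0.2749 × 1279 = 351.5 kg VSS/d.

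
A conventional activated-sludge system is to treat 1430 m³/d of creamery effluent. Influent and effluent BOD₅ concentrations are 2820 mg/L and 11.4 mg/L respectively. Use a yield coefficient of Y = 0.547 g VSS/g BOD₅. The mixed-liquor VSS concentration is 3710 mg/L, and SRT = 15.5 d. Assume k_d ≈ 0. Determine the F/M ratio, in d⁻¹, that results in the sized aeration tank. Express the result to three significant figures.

V·X = Y·Q·ΔS·θ_c gives V = 0.547 × 1430 × (2820 − 11.4) × 15.5 / 3710 = 9178 m³.
F/M = applied load / biomass = Q·S₀/(V·X) = 1430 × 2820 / (9178 × 3710) = 0.1184 d⁻¹.

F/M ≈ 0.118 d⁻¹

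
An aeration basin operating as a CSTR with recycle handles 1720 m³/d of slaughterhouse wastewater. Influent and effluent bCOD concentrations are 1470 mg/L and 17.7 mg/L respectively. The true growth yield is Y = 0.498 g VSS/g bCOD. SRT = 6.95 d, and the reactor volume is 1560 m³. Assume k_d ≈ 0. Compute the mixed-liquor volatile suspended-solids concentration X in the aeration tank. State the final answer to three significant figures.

X ≈ 5540 mg/L

From V·X = Y·Q·(S₀ − S)·θ_c (decay neglected): X = 0.498 × 1720 × (1470 − 17.7) × 6.95 / 1560 = 5542 mg/L.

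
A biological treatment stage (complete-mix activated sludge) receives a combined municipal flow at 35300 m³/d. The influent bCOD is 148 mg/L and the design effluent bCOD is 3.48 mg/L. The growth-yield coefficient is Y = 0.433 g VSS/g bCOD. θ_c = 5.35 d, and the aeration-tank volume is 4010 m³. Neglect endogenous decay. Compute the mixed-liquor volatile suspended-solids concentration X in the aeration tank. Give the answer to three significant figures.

X ≈ 2950 mg/L

From V·X = Y·Q·(S₀ − S)·θ_c (decay neglected): X = 0.433 × 35300 × (148 − 3.48) × 5.35 / 4010 = 2947 mg/L.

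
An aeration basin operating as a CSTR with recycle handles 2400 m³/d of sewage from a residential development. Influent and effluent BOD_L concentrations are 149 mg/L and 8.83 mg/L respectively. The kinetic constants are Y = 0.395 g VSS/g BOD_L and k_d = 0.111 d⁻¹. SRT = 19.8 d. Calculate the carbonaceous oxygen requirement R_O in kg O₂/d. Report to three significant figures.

R_O ≈ 277 kg O₂/d

Y_obs = Y / (1 + k_d θ_c) = 0.395 / (1 + 0.111 × 19.8) = 0.395 / 3.198 = 0.1235.
Mass of BOD_L removed per day: Q(S₀ − S) = 2400 × 140.2 g/m³ = 336.4 kg/d.
Biomass synthesised: P_X = Y_obs × 336.4 = 41.55 kg VSS/d.
Carbonaceous O₂ demand = substrate oxidised − cell-mass equivalent = 336.4 − 1.42 × 41.55 = 277.4 kg O₂/d.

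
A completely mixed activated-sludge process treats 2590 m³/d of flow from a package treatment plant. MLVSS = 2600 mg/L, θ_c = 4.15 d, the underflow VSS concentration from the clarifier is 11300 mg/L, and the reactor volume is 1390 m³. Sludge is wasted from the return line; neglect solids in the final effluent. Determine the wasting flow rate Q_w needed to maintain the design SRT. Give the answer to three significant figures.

Q_w ≈ 77.1 m³/d

θ_c = V·X/(Q_w·X_r) when wasting from the recycle, so Q_w = V·X/(θ_c·X_r) = 1390 × 2600 / (4.15 × 11300) = 77.07 m³/d.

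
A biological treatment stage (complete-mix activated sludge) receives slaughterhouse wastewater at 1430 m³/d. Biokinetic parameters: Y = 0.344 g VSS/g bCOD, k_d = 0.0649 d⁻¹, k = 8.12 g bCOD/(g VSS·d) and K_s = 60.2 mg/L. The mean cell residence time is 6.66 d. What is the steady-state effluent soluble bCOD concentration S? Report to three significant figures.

From the Monod/SRT balance for a CMAS, S = K_s·(1+k_d θ_c)/[θ_c·(Y k − k_d) − 1] = 60.2 × (1 + 0.0649 × 6.66) / [6.66 × (0.344 × 8.12 − 0.0649) − 1] = 86.22 / 17.17 = 5.021 mg/L.

S ≈ 5.02 mg/L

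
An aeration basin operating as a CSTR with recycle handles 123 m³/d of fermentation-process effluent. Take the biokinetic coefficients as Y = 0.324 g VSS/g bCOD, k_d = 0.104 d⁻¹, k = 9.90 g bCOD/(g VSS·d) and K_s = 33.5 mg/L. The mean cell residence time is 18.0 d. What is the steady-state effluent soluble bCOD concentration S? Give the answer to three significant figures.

S ≈ 1.75 mg/L

From the Monod/SRT balance for a CMAS, S = K_s·(1+k_d θ_c)/[θ_c·(Y k − k_d) − 1] = 33.5 × (1 + 0.104 × 18.0) / [18.0 × (0.324 × 9.90 − 0.104) − 1] = 96.21 / 54.86 = 1.754 mg/L.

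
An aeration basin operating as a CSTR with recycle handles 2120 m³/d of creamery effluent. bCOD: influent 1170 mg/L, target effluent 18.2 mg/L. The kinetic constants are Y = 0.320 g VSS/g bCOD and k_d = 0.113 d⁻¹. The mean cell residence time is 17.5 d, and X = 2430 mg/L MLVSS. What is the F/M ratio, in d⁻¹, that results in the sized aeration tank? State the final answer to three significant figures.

From the SRT design equation V = Y Q (S₀−S) θ_c / [X (1 + k_d θ_c)] = 0.320 × 2120 × (1170 − 18.2) × 17.5 / [2430 × (1 + 0.113 × 17.5)] = 1.37×10^7 / 7235 = 1890 m³.
Food-to-microorganism ratio F/M = Q S₀ / (V X) = 2120 × 1170 / (1890 × 2430) = 0.5401 d⁻¹.

F/M ≈ 0.540 d⁻¹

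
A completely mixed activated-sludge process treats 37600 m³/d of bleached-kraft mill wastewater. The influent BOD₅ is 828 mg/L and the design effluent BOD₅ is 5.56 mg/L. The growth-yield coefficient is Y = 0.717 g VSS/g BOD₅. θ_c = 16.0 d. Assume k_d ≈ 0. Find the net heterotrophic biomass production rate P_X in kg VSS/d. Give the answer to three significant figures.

Since k_d ≈ 0, Y_obs = Y = 0.717 g VSS/g BOD₅.
Q·(S₀ − S) = 37600 × (828 − 5.56) × 10⁻³ = 30924 kg/d removed.
Net biomass production P_X = Y_obs × Q·(S₀ − S) = 0.7170 × 30924 = 22172 kg VSS/d.

P_X ≈ 22200 kg VSS/d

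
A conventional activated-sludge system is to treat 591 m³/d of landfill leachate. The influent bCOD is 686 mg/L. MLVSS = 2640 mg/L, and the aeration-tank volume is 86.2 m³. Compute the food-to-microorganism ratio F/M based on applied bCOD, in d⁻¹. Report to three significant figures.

F/M ≈ 1.78 d⁻¹

F/M = Q·S₀ / (V·X) = 591 × 686 / (86.20 × 2640) = 1.782 g bCOD·(g VSS·d)⁻¹.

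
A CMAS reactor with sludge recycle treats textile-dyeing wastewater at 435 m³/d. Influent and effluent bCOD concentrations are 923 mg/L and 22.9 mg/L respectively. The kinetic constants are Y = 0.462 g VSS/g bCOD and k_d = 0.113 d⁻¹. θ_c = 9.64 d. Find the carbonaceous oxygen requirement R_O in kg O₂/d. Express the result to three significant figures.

R_O ≈ 269 kg O₂/d

Correct the yield for decay: Y_obs = Y/(1 + k_d θ_c) = 0.462 / (1 + 0.113 × 9.64) = 0.462 / 2.089 = 0.2211.
Q·(S₀ − S) = 435 × (923 − 22.9) × 10⁻³ = 391.5 kg/d removed.
Biomass synthesised: P_X = Y_obs × 391.5 = 86.58 kg VSS/d.
Carbonaceous O₂ demand = substrate oxidised − cell-mass equivalent = 391.5 − 1.42 × 86.58 = 268.6 kg O₂/d.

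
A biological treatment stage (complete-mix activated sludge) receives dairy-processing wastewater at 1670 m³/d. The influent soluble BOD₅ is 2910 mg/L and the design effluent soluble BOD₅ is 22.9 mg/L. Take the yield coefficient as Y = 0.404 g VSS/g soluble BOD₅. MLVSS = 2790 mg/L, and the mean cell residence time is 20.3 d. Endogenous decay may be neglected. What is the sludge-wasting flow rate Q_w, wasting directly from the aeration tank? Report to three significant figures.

V·X = Y·Q·ΔS·θ_c gives V = 0.404 × 1670 × (2910 − 22.9) × 20.3 / 2790 = 14173 m³.
Wasting from the aeration tank: Q_w = V / θ_c = 14173 / 20.3 = 698.2 m³/d.

Q_w ≈ 698 m³/d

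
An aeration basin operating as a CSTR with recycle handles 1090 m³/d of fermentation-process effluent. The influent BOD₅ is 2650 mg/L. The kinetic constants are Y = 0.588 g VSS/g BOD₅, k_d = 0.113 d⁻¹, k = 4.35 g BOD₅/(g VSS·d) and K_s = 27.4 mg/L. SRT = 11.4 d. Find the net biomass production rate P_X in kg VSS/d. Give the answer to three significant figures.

P_X ≈ 742 kg VSS/d

From the Monod/SRT balance for a CMAS, S = K_s·(1+k_d θ_c)/[θ_c·(Y k − k_d) − 1] = 27.4 × (1 + 0.113 × 11.4) / [11.4 × (0.588 × 4.35 − 0.113) − 1] = 62.70 / 26.87 = 2.333 mg/L.
Y_obs = Y / (1 + k_d θ_c) = 0.588 / (1 + 0.113 × 11.4) = 0.588 / 2.288 = 0.2570.
Substrate removed = Q·(S₀ − S) = 1090 m³/d × (2650 − 2.33) g/m³ = 2.89×10^6 g/d = 2886 kg/d.
So the net sludge growth is P_X = 0.2570 × 2886 = 741.6 kg VSS/d.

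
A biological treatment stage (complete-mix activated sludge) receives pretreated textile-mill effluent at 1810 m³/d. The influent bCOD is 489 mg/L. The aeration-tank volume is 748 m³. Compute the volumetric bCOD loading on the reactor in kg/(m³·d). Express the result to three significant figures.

L_v ≈ 1.18 kg bCOD/(m³·d)

Volumetric loading L_v = Q·S₀ / V = 1810 × 489 g/m³ / 748.0 m³ = 1183 g/(m³·d) = 1.183 kg bCOD/(m³·d).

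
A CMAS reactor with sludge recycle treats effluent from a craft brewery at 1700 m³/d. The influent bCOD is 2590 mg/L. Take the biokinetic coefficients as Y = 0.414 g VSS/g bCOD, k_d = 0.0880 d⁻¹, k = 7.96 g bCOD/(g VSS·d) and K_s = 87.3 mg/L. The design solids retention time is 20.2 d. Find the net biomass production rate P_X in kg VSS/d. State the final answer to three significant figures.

P_X ≈ 655 kg VSS/d

From the Monod/SRT balance for a CMAS, S = K_s·(1+k_d θ_c)/[θ_c·(Y k − k_d) − 1] = 87.3 × (1 + 0.0880 × 20.2) / [20.2 × (0.414 × 7.96 − 0.0880) − 1] = 242.5 / 63.79 = 3.801 mg/L.
The observed yield is Y_obs = Y/(1 + k_d·θ_c) = 0.414 / (1 + 0.0880 × 20.2) = 0.414 / 2.778 = 0.1490 g VSS per g bCOD removed.
Mass of bCOD removed per day: Q(S₀ − S) = 1700 × 2586 g/m³ = 4397 kg/d.
So the net sludge growth is P_X = 0.1490 × 4397 = 655.3 kg VSS/d.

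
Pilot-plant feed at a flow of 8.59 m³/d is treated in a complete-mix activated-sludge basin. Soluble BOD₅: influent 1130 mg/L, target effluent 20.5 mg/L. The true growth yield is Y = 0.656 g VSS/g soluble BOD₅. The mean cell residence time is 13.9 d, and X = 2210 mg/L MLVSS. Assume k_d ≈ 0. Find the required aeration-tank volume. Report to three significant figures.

Biomass mass balance (decay neglected): V·X = Y·Q·(S₀ − S)·θ_c, so V = 0.656 × 8.59 × (1130 − 20.5) × 13.9 / 2210 = 39.32 m³.

V ≈ 39.3 m³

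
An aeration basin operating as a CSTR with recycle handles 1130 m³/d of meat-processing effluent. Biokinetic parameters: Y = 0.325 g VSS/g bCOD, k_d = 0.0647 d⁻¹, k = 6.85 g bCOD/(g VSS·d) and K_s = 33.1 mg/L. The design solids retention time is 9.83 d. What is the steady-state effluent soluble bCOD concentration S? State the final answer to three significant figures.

From the Monod/SRT balance for a CMAS, S = K_s·(1+k_d θ_c)/[θ_c·(Y k − k_d) − 1] = 33.1 × (1 + 0.0647 × 9.83) / [9.83 × (0.325 × 6.85 − 0.0647) − 1] = 54.15 / 20.25 = 2.674 mg/L.

S ≈ 2.67 mg/L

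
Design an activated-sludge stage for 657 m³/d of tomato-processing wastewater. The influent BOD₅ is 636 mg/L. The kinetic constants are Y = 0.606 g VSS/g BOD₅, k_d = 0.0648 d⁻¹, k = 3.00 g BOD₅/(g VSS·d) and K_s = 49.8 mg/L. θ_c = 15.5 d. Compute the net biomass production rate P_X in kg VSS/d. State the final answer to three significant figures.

P_X ≈ 126 kg VSS/d

For a completely mixed reactor with recycle the Lawrence–McCarty relation gives S = K_s·(1 + k_d·θ_c) / [θ_c·(Y·k − k_d) − 1] = 49.8 × (1 + 0.0648 × 15.5) / [15.5 × (0.606 × 3.00 − 0.0648) − 1] = 99.82 / 26.17 = 3.814 mg/L.
Observed yield with endogenous decay: Y_obs = Y / (1 + k_d·θ_c) = 0.606 / (1 + 0.0648 × 15.5) = 0.606 / 2.004 = 0.3023 g VSS/g BOD₅.
ΔS = 636 − 3.81 = 632.2 mg/L, so the substrate removal rate is 657 × 632.2/1000 = 415.3 kg BOD₅/d.
Net biomass production P_X = Y_obs × Q·(S₀ − S) = 0.3023 × 415.3 = 125.6 kg VSS/d.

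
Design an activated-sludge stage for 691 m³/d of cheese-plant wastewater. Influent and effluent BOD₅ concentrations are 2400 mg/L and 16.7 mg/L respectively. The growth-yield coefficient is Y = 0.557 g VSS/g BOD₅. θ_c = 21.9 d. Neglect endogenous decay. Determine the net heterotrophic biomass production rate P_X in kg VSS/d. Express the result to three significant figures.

P_X ≈ 917 kg VSS/d

No decay correction is needed, so Y_obs = Y = 0.557.
Q·(S₀ − S) = 691 × (2400 − 16.7) × 10⁻³ = 1647 kg/d removed.
Biomass produced: P_X = Y_obs·Q·ΔS = 0.5570 × 1647 ≈ 917.3 kg VSS/d.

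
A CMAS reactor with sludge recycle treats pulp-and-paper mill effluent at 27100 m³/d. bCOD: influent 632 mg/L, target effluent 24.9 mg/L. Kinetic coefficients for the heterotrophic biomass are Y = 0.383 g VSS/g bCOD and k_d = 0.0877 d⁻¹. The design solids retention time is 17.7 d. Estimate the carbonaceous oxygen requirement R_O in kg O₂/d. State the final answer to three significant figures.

R_O ≈ 12900 kg O₂/d

Observed yield with endogenous decay: Y_obs = Y / (1 + k_d·θ_c) = 0.383 / (1 + 0.0877 × 17.7) = 0.383 / 2.552 = 0.1501 g VSS/g bCOD.
Substrate removed = Q·(S₀ − S) = 27100 m³/d × (632 − 24.9) g/m³ = 1.65×10^7 g/d = 16452 kg/d.
P_X = Y_obs·Q·(S₀ − S) = 0.1501 × 16452 = 2469 kg VSS/d.
R_O = Q·(S₀ − S) − 1.42·P_X = 16452 − 1.42 × 2469 = 12947 kg O₂/d.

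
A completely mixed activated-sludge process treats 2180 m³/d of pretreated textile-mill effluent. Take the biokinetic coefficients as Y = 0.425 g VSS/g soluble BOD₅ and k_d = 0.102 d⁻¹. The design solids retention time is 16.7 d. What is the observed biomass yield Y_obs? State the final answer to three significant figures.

Y_obs ≈ 0.157 g VSS/g soluble BOD₅

Y_obs = Y / (1 + k_d θ_c) = 0.425 / (1 + 0.102 × 16.7) = 0.425 / 2.703 = 0.1572.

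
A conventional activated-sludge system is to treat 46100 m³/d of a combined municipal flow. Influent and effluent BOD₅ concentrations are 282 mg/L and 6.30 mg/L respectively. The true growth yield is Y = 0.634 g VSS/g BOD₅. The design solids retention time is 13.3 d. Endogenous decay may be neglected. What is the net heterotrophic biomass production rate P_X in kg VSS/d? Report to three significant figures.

No decay correction is needed, so Y_obs = Y = 0.634.
Q·(S₀ − S) = 46100 × (282 − 6.30) × 10⁻³ = 12710 kg/d removed.
P_X = Y_obs · Q(S₀ − S) = 0.6340 × 12710 = 8058 kg VSS/d.

P_X ≈ 8060 kg VSS/d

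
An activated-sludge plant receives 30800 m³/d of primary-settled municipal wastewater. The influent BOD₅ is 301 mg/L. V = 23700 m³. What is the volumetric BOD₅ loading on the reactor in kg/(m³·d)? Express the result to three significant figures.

L_v ≈ 0.391 kg BOD₅/(m³·d)

Applied BOD₅ load per unit volume = Q·S₀/V = (30800 × 301/1000)/23700 = 0.3912 kg BOD₅·m⁻³·d⁻¹.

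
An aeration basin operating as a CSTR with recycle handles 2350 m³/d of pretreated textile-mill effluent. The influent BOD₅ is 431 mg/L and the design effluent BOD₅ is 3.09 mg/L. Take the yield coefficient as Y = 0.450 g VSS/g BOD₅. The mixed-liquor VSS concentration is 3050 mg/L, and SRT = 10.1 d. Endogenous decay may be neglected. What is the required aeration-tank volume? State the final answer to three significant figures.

With k_d = 0 the design equation reduces to V = Y Q (S₀−S) θ_c / X = 0.450 × 2350 × (431 − 3.09) × 10.1 / 3050 = 1498 m³.

V ≈ 1500 m³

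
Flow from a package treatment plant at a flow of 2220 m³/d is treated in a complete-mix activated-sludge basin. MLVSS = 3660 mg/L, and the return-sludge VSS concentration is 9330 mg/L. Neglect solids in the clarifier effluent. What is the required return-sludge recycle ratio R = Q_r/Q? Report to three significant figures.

Solids balance on the clarifier gives (1+R)X = R·X_r, so R = X/(X_r − X) = 3660 / (9330 − 3660) = 0.6455.

R ≈ 0.646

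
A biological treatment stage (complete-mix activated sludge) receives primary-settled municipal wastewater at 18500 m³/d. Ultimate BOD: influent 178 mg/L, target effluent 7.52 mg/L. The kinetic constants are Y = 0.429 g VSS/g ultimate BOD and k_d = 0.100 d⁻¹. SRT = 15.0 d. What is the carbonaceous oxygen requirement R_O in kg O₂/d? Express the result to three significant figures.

R_O ≈ 2390 kg O₂/d

Y_obs = Y / (1 + k_d θ_c) = 0.429 / (1 + 0.100 × 15.0) = 0.429 / 2.500 = 0.1716.
Q·(S₀ − S) = 18500 × (178 − 7.52) × 10⁻³ = 3154 kg/d removed.
Biomass synthesised: P_X = Y_obs × 3154 = 541.2 kg VSS/d.
Carbonaceous O₂ demand = substrate oxidised − cell-mass equivalent = 3154 − 1.42 × 541.2 = 2385 kg O₂/d.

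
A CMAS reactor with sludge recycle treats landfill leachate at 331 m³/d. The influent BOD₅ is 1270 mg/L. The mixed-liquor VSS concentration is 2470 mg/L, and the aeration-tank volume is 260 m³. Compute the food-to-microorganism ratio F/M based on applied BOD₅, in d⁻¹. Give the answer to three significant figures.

F/M ≈ 0.655 d⁻¹

Food-to-microorganism ratio F/M = Q S₀ / (V X) = 331 × 1270 / (260.0 × 2470) = 0.6546 d⁻¹.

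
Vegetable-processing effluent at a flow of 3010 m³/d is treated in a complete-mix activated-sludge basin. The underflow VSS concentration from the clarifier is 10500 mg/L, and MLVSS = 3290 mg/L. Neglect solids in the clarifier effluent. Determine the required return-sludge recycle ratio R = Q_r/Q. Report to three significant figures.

R = Q_r/Q = X/(X_r − X) = 3290 / (10500 − 3290) = 0.4563.

R ≈ 0.456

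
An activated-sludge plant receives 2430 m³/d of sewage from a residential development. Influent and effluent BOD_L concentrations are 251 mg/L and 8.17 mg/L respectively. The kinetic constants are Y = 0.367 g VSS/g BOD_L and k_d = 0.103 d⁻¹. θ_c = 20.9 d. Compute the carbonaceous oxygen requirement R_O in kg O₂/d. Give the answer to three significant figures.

Observed yield with endogenous decay: Y_obs = Y / (1 + k_d·θ_c) = 0.367 / (1 + 0.103 × 20.9) = 0.367 / 3.153 = 0.1164 g VSS/g BOD_L.
ΔS = 251 − 8.17 = 242.8 mg/L, so the substrate removal rate is 2430 × 242.8/1000 = 590.1 kg BOD_L/d.
P_X = Y_obs·Q·(S₀ − S) = 0.1164 × 590.1 = 68.69 kg VSS/d.
R_O = Q·(S₀ − S) − 1.42·P_X = 590.1 − 1.42 × 68.69 = 492.5 kg O₂/d.

R_O ≈ 493 kg O₂/d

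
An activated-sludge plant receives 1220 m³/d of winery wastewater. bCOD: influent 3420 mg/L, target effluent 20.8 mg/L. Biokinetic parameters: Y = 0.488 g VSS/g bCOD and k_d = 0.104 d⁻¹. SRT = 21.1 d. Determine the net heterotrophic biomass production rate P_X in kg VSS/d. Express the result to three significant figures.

P_X ≈ 634 kg VSS/d

Y_obs = Y / (1 + k_d θ_c) = 0.488 / (1 + 0.104 × 21.1) = 0.488 / 3.194 = 0.1528.
Substrate removed = Q·(S₀ − S) = 1220 m³/d × (3420 − 20.8) g/m³ = 4.15×10^6 g/d = 4147 kg/d.
So the net sludge growth is P_X = 0.1528 × 4147 = 633.5 kg VSS/d.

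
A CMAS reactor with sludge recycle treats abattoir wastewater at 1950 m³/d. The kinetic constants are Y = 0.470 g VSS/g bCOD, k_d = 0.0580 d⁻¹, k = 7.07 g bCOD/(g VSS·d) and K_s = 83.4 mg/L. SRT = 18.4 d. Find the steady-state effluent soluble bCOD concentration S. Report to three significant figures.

S ≈ 2.92 mg/L

From the Monod/SRT balance for a CMAS, S = K_s·(1+k_d θ_c)/[θ_c·(Y k − k_d) − 1] = 83.4 × (1 + 0.0580 × 18.4) / [18.4 × (0.470 × 7.07 − 0.0580) − 1] = 172.4 / 59.07 = 2.918 mg/L.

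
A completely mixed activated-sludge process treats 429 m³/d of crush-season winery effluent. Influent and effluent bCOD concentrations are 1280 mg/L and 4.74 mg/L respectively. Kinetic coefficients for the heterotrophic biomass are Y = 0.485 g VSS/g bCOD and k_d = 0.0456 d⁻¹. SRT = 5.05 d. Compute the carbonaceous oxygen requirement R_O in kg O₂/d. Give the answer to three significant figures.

Y_obs = Y / (1 + k_d θ_c) = 0.485 / (1 + 0.0456 × 5.05) = 0.485 / 1.230 = 0.3942.
Q·(S₀ − S) = 429 × (1280 − 4.74) × 10⁻³ = 547.1 kg/d removed.
Net sludge production P_X = 0.3942 × 547.1 = 215.7 kg VSS/d.
R_O = Q·(S₀ − S) − 1.42·P_X = 547.1 − 1.42 × 215.7 = 240.8 kg O₂/d.

R_O ≈ 241 kg O₂/d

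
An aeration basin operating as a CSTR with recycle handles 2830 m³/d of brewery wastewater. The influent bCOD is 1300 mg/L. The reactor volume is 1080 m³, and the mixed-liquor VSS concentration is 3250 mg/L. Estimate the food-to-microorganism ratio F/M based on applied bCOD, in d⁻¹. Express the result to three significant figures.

F/M ≈ 1.05 d⁻¹

Food-to-microorganism ratio F/M = Q S₀ / (V X) = 2830 × 1300 / (1080 × 3250) = 1.048 d⁻¹.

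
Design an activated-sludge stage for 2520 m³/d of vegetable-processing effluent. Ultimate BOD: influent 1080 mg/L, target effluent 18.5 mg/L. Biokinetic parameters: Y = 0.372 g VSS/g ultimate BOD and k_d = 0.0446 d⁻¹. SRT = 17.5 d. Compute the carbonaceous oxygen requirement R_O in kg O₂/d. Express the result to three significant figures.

Y_obs = Y / (1 + k_d θ_c) = 0.372 / (1 + 0.0446 × 17.5) = 0.372 / 1.780 = 0.2089.
ΔS = 1080 − 18.5 = 1062 mg/L, so the substrate removal rate is 2520 × 1062/1000 = 2675 kg ultimate BOD/d.
Net sludge production P_X = 0.2089 × 2675 = 558.9 kg VSS/d.
R_O = Q·ΔS − 1.42 P_X = 2675 − 793.6 = 1881 kg O₂/d.

R_O ≈ 1880 kg O₂/d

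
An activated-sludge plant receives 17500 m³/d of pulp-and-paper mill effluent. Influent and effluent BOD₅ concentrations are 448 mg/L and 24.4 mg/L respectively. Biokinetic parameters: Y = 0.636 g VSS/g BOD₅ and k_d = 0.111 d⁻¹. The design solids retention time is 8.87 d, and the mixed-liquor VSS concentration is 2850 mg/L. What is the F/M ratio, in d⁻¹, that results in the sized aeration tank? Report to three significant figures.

F/M ≈ 0.372 d⁻¹

Steady-state biomass mass balance: V·X·(1 + k_d·θ_c) = Y·Q·(S₀ − S)·θ_c, so V = 0.636 × 17500 × (448 − 24.4) × 8.87 / [2850 × (1 + 0.111 × 8.87)] = 4.18×10^7 / 5656 = 7394 m³.
F/M = applied load / biomass = Q·S₀/(V·X) = 17500 × 448 / (7394 × 2850) = 0.3721 d⁻¹.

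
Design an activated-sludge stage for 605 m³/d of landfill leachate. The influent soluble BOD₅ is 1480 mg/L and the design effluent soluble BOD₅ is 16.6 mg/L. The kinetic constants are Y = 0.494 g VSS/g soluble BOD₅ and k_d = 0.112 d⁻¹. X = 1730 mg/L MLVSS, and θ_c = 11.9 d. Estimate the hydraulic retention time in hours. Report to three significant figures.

τ ≈ 51.2 h

Steady-state biomass mass balance: V·X·(1 + k_d·θ_c) = Y·Q·(S₀ − S)·θ_c, so V = 0.494 × 605 × (1480 − 16.6) × 11.9 / [1730 × (1 + 0.112 × 11.9)] = 5.2×10^6 / 4036 = 1290 m³.
HRT = V/Q = 1290 m³ / 605 m³·d⁻¹ = 2.132 d × 24 = 51.16 h.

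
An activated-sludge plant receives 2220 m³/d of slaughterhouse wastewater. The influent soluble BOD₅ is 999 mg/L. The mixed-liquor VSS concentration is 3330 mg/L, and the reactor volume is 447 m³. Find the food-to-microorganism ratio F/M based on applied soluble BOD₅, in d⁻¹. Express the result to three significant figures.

F/M ≈ 1.49 d⁻¹

F/M = applied load / biomass = Q·S₀/(V·X) = 2220 × 999 / (447.0 × 3330) = 1.490 d⁻¹.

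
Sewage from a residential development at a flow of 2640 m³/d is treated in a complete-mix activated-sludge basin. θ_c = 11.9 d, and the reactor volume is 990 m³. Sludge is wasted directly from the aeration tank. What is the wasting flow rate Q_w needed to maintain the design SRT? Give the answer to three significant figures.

Wasting from the aeration tank: Q_w = V / θ_c = 990.0 / 11.9 = 83.19 m³/d.

Q_w ≈ 83.2 m³/d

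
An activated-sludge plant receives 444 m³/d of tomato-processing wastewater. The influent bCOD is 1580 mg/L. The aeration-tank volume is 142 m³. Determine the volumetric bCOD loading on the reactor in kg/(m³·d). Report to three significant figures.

L_v ≈ 4.94 kg bCOD/(m³·d)

Applied bCOD load per unit volume = Q·S₀/V = (444 × 1580/1000)/142.0 = 4.940 kg bCOD·m⁻³·d⁻¹.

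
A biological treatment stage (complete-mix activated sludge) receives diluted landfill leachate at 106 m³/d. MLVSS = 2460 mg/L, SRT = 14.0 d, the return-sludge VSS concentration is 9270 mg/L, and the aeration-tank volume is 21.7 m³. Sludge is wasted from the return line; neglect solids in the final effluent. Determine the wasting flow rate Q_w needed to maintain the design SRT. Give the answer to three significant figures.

Wasting from the return line (neglecting effluent solids): Q_w = V·X / (θ_c·X_r) = 21.70 × 2460 / (14.0 × 9270) = 0.4113 m³/d.

Q_w ≈ 0.411 m³/d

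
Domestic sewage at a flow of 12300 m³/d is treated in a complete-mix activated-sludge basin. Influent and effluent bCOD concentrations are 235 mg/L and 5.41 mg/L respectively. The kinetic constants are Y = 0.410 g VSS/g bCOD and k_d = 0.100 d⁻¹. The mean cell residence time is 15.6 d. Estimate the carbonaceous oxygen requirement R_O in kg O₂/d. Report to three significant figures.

Y_obs = Y / (1 + k_d θ_c) = 0.410 / (1 + 0.100 × 15.6) = 0.410 / 2.560 = 0.1602.
Mass of bCOD removed per day: Q(S₀ − S) = 12300 × 229.6 g/m³ = 2824 kg/d.
Biomass synthesised: P_X = Y_obs × 2824 = 452.3 kg VSS/d.
R_O = Q·ΔS − 1.42 P_X = 2824 − 642.2 = 2182 kg O₂/d.

R_O ≈ 2180 kg O₂/d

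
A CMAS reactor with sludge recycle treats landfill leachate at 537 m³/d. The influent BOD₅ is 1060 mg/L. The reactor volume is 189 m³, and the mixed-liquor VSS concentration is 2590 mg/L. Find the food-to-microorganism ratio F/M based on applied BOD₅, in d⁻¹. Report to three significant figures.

F/M ≈ 1.16 d⁻¹

F/M = applied load / biomass = Q·S₀/(V·X) = 537 × 1060 / (189.0 × 2590) = 1.163 d⁻¹.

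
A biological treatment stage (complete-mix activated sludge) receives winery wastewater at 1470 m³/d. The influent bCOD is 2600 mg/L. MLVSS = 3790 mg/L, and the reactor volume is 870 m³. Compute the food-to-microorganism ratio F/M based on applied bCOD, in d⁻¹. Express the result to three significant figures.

F/M ≈ 1.16 d⁻¹

F/M = applied load / biomass = Q·S₀/(V·X) = 1470 × 2600 / (870.0 × 3790) = 1.159 d⁻¹.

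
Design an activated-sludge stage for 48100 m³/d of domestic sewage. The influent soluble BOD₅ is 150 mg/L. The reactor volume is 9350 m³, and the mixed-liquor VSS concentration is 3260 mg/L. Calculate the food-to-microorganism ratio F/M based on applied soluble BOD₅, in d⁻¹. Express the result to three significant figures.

F/M = applied load / biomass = Q·S₀/(V·X) = 48100 × 150 / (9350 × 3260) = 0.2367 d⁻¹.

F/M ≈ 0.237 d⁻¹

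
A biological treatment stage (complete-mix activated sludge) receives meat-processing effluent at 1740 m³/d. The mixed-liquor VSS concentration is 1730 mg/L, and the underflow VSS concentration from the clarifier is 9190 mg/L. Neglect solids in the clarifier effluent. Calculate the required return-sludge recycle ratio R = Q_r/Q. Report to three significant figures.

R ≈ 0.232

Mass balance around the secondary clarifier (neglecting effluent solids): R = X / (X_r − X) = 1730 / (9190 − 1730) = 0.2319.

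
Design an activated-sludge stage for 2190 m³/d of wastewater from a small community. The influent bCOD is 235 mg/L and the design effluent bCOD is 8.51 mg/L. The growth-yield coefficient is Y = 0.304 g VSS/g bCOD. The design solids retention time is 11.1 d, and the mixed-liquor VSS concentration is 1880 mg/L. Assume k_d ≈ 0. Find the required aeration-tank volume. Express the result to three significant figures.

V ≈ 890 m³

With k_d = 0 the design equation reduces to V = Y Q (S₀−S) θ_c / X = 0.304 × 2190 × (235 − 8.51) × 11.1 / 1880 = 890.3 m³.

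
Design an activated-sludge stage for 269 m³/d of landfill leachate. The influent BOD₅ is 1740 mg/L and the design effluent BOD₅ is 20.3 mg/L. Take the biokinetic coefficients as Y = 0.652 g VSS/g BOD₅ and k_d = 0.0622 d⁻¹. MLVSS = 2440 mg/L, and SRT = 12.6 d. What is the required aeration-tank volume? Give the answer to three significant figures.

V ≈ 873 m³

Rearranging the biomass balance for a CMAS with decay, V = Y·Q·ΔS·θ_c / [X·(1+k_d θ_c)] = 0.652 × 269 × (1740 − 20.3) × 12.6 / [2440 × (1 + 0.0622 × 12.6)] = 3.8×10^6 / 4352 = 873.2 m³.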